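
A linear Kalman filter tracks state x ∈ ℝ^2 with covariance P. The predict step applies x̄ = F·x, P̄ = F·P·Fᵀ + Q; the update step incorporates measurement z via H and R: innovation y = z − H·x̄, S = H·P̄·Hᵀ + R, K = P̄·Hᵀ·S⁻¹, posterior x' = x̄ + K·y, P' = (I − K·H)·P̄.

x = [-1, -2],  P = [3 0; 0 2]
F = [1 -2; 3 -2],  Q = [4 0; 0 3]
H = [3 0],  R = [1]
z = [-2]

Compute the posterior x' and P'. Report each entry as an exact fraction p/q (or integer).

x̄ = F·x = [3, 1]
P̄ = F·P·Fᵀ + Q = [15 17; 17 38]
y = z − H·x̄ = [-11]
S = H·P̄·Hᵀ + R = [136]
K = P̄·Hᵀ·S⁻¹ = [45/136; 3/8]
x' = x̄ + K·y = [-87/136, -25/8]
P' = (I − K·H)·P̄ = [15/136 1/8; 1/8 151/8]

x' = [-87/136, -25/8]
P' = [15/136 1/8; 1/8 151/8]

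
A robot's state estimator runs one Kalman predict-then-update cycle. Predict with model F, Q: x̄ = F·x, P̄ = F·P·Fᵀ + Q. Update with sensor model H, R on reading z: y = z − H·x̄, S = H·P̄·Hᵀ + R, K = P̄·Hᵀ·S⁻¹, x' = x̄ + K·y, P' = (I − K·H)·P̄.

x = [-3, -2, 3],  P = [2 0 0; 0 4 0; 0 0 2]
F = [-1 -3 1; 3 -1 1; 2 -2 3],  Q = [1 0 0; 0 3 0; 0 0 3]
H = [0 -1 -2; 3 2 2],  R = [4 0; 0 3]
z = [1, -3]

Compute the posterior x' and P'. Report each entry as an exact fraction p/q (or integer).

x̄ = F·x = [12, -4, 7]
P̄ = F·P·Fᵀ + Q = [41 8 26; 8 27 26; 26 26 45]
y = z − H·x̄ = [11, -45]
S = H·P̄·Hᵀ + R = [315 -570; -570 1276]
K = P̄·Hᵀ·S⁻¹ = [359/856 577/1712; -1669/4815 -17/321; -2827/9630 53/1284]
x' = x̄ + K·y = [2477/1712, -26144/4815, 36851/19260]
P' = (I − K·H)·P̄ = [3065/1712 -287/107 215/428; -287/107 31304/4815 -12314/4815; 215/428 -12314/4815 8984/4815]

x' = [2477/1712, -26144/4815, 36851/19260]
P' = [3065/1712 -287/107 215/428; -287/107 31304/4815 -12314/4815; 215/428 -12314/4815 8984/4815]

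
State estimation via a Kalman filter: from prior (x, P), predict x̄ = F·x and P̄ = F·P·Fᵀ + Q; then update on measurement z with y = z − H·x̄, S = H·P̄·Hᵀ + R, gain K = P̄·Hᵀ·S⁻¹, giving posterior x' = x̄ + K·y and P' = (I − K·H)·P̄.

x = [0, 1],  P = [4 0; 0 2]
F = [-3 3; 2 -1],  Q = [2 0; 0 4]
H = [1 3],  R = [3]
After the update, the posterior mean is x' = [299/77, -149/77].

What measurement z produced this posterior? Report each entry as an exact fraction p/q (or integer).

z = [-2]

x̄ = F·x = [3, -1]
P̄ = F·P·Fᵀ + Q = [56 -30; -30 22]
S = H·P̄·Hᵀ + R = [77]
K = P̄·Hᵀ·S⁻¹ = [-34/77; 36/77]
x' − x̄ = [68/77, -72/77] = K·y
y = (KᵀK)⁻¹·Kᵀ·(x' − x̄) = [-2]
z = y + H·x̄ = [-2] + [0] = [-2]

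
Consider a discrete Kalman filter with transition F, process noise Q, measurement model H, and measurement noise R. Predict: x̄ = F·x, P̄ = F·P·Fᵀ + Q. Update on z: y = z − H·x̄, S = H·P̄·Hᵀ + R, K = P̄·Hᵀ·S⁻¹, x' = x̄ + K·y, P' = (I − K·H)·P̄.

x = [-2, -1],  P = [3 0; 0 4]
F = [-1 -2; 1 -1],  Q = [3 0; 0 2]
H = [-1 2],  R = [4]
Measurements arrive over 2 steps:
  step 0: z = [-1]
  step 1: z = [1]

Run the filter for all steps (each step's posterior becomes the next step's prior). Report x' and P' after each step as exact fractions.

step 0: x̄ = F·x = [4, -1]
step 0: P̄ = F·P·Fᵀ + Q = [22 5; 5 9]
step 0: y = z − H·x̄ = [5]
step 0: S = H·P̄·Hᵀ + R = [42]
step 0: K = P̄·Hᵀ·S⁻¹ = [-2/7; 13/42]
step 0: x' = x̄ + K·y = [18/7, 23/42]
step 0: P' = (I − K·H)·P̄ = [130/7 61/7; 61/7 209/42]
step 1: x̄ = F·x = [-11/3, 85/42]
step 1: P̄ = F·P·Fᵀ + Q = [229/3 -52/3; -52/3 341/42]
step 1: y = z − H·x̄ = [-47/7]
step 1: S = H·P̄·Hᵀ + R = [1275/7]
step 1: K = P̄·Hᵀ·S⁻¹ = [-259/425; 47/255]
step 1: x' = x̄ + K·y = [542/1275, 401/510]
step 1: P' = (I − K·H)·P̄ = [11078/1275 797/255; 797/255 197/102]

step 0: x' = [18/7, 23/42], P' = [130/7 61/7; 61/7 209/42]
step 1: x' = [542/1275, 401/510], P' = [11078/1275 797/255; 797/255 197/102]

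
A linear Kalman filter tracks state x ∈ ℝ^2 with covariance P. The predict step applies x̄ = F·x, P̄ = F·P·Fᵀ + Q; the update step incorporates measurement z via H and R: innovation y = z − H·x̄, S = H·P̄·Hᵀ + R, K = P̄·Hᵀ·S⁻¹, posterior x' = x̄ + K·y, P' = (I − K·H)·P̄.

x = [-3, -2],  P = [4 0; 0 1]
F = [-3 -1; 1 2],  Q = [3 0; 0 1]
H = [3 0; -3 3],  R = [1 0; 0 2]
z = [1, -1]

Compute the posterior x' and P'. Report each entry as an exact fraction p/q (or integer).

x' = [3727/14699, -3560/14699]
P' = [1556/14699 1448/14699; 1448/14699 4446/14699]

x̄ = F·x = [11, -7]
P̄ = F·P·Fᵀ + Q = [40 -14; -14 9]
y = z − H·x̄ = [-32, 53]
S = H·P̄·Hᵀ + R = [361 -486; -486 695]
K = P̄·Hᵀ·S⁻¹ = [4668/14699 -162/14699; 4344/14699 4497/14699]
x' = x̄ + K·y = [3727/14699, -3560/14699]
P' = (I − K·H)·P̄ = [1556/14699 1448/14699; 1448/14699 4446/14699]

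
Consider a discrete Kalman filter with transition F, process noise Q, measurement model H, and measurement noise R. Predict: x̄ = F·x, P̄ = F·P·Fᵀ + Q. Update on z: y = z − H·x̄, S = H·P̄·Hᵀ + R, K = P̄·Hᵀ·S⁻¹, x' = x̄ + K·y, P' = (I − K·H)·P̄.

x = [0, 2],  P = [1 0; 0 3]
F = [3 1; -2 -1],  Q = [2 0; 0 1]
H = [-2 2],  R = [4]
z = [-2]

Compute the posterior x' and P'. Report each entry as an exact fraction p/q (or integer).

x̄ = F·x = [2, -2]
P̄ = F·P·Fᵀ + Q = [14 -9; -9 8]
y = z − H·x̄ = [6]
S = H·P̄·Hᵀ + R = [164]
K = P̄·Hᵀ·S⁻¹ = [-23/82; 17/82]
x' = x̄ + K·y = [13/41, -31/41]
P' = (I − K·H)·P̄ = [45/41 22/41; 22/41 39/41]

x' = [13/41, -31/41]
P' = [45/41 22/41; 22/41 39/41]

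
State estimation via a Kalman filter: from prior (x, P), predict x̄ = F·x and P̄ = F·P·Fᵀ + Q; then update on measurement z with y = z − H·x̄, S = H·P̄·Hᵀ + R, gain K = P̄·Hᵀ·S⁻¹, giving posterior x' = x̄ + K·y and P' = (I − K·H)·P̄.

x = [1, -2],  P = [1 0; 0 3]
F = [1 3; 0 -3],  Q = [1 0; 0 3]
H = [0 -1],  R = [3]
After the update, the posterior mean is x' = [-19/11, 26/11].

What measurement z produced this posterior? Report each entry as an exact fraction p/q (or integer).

x̄ = F·x = [-5, 6]
P̄ = F·P·Fᵀ + Q = [29 -27; -27 30]
S = H·P̄·Hᵀ + R = [33]
K = P̄·Hᵀ·S⁻¹ = [9/11; -10/11]
x' − x̄ = [36/11, -40/11] = K·y
y = (KᵀK)⁻¹·Kᵀ·(x' − x̄) = [4]
z = y + H·x̄ = [4] + [-6] = [-2]

z = [-2]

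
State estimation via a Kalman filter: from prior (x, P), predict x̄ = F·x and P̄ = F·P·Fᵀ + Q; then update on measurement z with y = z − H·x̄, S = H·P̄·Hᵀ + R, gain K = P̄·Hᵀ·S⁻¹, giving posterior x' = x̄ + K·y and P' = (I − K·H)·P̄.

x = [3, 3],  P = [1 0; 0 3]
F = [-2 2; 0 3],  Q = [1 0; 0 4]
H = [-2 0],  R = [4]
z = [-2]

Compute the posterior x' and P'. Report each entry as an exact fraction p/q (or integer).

x' = [17/18, 10]
P' = [17/18 1; 1 13]

x̄ = F·x = [0, 9]
P̄ = F·P·Fᵀ + Q = [17 18; 18 31]
y = z − H·x̄ = [-2]
S = H·P̄·Hᵀ + R = [72]
K = P̄·Hᵀ·S⁻¹ = [-17/36; -1/2]
x' = x̄ + K·y = [17/18, 10]
P' = (I − K·H)·P̄ = [17/18 1; 1 13]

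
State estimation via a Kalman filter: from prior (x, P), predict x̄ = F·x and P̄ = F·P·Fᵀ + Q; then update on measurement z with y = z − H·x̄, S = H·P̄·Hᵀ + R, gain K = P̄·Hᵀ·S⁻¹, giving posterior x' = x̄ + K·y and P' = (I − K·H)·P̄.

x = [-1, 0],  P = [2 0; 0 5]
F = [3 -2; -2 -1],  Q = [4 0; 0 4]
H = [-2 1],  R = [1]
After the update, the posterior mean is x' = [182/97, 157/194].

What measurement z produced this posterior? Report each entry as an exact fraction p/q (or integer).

x̄ = F·x = [-3, 2]
P̄ = F·P·Fᵀ + Q = [42 -2; -2 17]
S = H·P̄·Hᵀ + R = [194]
K = P̄·Hᵀ·S⁻¹ = [-43/97; 21/194]
x' − x̄ = [473/97, -231/194] = K·y
y = (KᵀK)⁻¹·Kᵀ·(x' − x̄) = [-11]
z = y + H·x̄ = [-11] + [8] = [-3]

z = [-3]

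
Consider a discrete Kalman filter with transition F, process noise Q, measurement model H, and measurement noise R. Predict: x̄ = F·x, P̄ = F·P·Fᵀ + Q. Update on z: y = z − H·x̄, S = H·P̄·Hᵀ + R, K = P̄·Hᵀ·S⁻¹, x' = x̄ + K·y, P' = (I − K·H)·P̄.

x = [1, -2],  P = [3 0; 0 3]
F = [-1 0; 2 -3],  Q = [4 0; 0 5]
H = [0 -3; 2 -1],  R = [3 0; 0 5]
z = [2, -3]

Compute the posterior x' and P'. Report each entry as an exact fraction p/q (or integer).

x̄ = F·x = [-1, 8]
P̄ = F·P·Fᵀ + Q = [7 -6; -6 44]
y = z − H·x̄ = [26, 7]
S = H·P̄·Hᵀ + R = [399 168; 168 101]
K = P̄·Hᵀ·S⁻¹ = [-514/4025 236/575; -1308/4025 -8/575]
x' = x̄ + K·y = [-233/161, -88/161]
P' = (I − K·H)·P̄ = [4387/4025 514/4025; 514/4025 1308/4025]

x' = [-233/161, -88/161]
P' = [4387/4025 514/4025; 514/4025 1308/4025]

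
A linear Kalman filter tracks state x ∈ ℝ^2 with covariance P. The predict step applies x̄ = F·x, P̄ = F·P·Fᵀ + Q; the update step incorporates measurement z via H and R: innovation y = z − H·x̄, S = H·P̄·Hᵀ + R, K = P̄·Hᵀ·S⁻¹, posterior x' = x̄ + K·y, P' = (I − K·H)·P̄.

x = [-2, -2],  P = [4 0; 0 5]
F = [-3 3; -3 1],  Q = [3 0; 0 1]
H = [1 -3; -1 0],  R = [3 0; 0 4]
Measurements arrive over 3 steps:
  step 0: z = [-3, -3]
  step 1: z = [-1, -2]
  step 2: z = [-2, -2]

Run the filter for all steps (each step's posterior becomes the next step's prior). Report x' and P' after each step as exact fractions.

step 0: x̄ = F·x = [0, 4]
step 0: P̄ = F·P·Fᵀ + Q = [84 51; 51 42]
step 0: y = z − H·x̄ = [9, -3]
step 0: S = H·P̄·Hᵀ + R = [159 69; 69 88]
step 0: K = P̄·Hᵀ·S⁻¹ = [-92/3077 -2865/3077; -1027/3077 -978/3077]
step 0: x' = x̄ + K·y = [7767/3077, 5999/3077]
step 0: P' = (I − K·H)·P̄ = [11460/3077 3912/3077; 3912/3077 2331/3077]
step 1: x̄ = F·x = [-312/181, -17302/3077]
step 1: P̄ = F·P·Fᵀ + Q = [3702/181 3717/181; 3717/181 85076/3077]
step 1: y = z − H·x̄ = [-49679/3077, -674/181]
step 1: S = H·P̄·Hᵀ + R = [458715/3077 7449/181; 7449/181 4426/181]
step 1: K = P̄·Hᵀ·S⁻¹ = [-168844/2001811 -1390191/2001811; -698471/2001811 -505608/2001811]
step 1: x' = x̄ + K·y = [4452130/2001811, 1903563/2001811]
step 1: P' = (I − K·H)·P̄ = [5560764/2001811 2022432/2001811; 2022432/2001811 1372615/2001811]
step 2: x̄ = F·x = [-1092243/285973, -11452827/2001811]
step 2: P̄ = F·P·Fᵀ + Q = [4571724/285973 4270791/285973; 4270791/285973 41286710/2001811]
step 2: y = z − H·x̄ = [-30716402/2001811, -1664189/285973]
step 2: S = H·P̄·Hᵀ + R = [230214669/2001811 8240649/285973; 8240649/285973 5715616/285973]
step 2: K = P̄·Hᵀ·S⁻¹ = [-76912724/979650263 -672697371/979650263; -338851225/979650263 -243460638/979650263]
step 2: x' = x̄ + K·y = [1353193738/979650263, 1011422693/979650263]
step 2: P' = (I − K·H)·P̄ = [2690789484/979650263 973842552/979650263; 973842552/979650263 663465409/979650263]

step 0: x' = [7767/3077, 5999/3077], P' = [11460/3077 3912/3077; 3912/3077 2331/3077]
step 1: x' = [4452130/2001811, 1903563/2001811], P' = [5560764/2001811 2022432/2001811; 2022432/2001811 1372615/2001811]
step 2: x' = [1353193738/979650263, 1011422693/979650263], P' = [2690789484/979650263 973842552/979650263; 973842552/979650263 663465409/979650263]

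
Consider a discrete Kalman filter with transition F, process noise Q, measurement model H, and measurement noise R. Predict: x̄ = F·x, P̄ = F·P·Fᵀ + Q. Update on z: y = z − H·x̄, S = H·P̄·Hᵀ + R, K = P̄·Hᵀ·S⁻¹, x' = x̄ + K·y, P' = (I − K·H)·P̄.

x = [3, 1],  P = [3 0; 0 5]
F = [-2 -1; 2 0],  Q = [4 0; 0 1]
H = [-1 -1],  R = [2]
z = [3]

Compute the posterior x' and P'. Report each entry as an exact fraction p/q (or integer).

x' = [-17/2, 35/6]
P' = [57/4 -51/4; -51/4 155/12]

x̄ = F·x = [-7, 6]
P̄ = F·P·Fᵀ + Q = [21 -12; -12 13]
y = z − H·x̄ = [2]
S = H·P̄·Hᵀ + R = [12]
K = P̄·Hᵀ·S⁻¹ = [-3/4; -1/12]
x' = x̄ + K·y = [-17/2, 35/6]
P' = (I − K·H)·P̄ = [57/4 -51/4; -51/4 155/12]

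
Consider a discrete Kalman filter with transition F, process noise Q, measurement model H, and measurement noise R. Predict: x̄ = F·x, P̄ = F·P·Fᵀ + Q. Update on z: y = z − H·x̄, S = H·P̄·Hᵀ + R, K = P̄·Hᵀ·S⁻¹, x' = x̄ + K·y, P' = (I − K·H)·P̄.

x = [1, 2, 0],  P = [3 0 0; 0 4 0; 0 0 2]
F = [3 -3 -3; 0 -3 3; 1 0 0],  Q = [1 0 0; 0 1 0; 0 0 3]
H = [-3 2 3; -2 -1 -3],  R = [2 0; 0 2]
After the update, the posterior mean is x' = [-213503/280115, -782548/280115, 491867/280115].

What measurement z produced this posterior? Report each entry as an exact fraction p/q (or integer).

x̄ = F·x = [-3, -6, 1]
P̄ = F·P·Fᵀ + Q = [82 18 9; 18 55 0; 9 0 6]
S = H·P̄·Hᵀ + R = [636 337; 337 619]
K = P̄·Hᵀ·S⁻¹ = [-42844/280115 -71253/280115; 65331/280115 -76748/280115; 6561/280115 -19863/280115]
x' − x̄ = [626842/280115, 898142/280115, 211752/280115] = K·y
y = (KᵀK)⁻¹·Kᵀ·(x' − x̄) = [2, -10]
z = y + H·x̄ = [2, -10] + [0, 9] = [2, -1]

z = [2, -1]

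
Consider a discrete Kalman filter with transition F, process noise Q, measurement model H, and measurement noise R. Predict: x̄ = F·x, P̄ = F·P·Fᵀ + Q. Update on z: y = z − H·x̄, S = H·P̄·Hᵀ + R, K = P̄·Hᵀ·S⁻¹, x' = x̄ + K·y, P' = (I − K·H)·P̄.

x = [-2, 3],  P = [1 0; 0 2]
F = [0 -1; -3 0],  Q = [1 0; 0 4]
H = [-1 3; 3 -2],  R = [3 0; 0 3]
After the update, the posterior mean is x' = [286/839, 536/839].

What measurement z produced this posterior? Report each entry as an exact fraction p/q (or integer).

z = [2, 1]

x̄ = F·x = [-3, 6]
P̄ = F·P·Fᵀ + Q = [3 0; 0 13]
S = H·P̄·Hᵀ + R = [123 -87; -87 82]
K = P̄·Hᵀ·S⁻¹ = [179/839 282/839; 312/839 65/839]
x' − x̄ = [2803/839, -4498/839] = K·y
y = (KᵀK)⁻¹·Kᵀ·(x' − x̄) = [-19, 22]
z = y + H·x̄ = [-19, 22] + [21, -21] = [2, 1]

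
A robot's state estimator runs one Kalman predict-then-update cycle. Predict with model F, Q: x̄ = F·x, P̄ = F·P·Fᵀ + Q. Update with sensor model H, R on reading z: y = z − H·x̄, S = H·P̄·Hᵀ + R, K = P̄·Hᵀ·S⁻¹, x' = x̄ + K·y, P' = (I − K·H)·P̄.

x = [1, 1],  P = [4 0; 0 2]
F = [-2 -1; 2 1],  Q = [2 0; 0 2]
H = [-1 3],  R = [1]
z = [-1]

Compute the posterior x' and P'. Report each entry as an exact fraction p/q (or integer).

x̄ = F·x = [-3, 3]
P̄ = F·P·Fᵀ + Q = [20 -18; -18 20]
y = z − H·x̄ = [-13]
S = H·P̄·Hᵀ + R = [309]
K = P̄·Hᵀ·S⁻¹ = [-74/309; 26/103]
x' = x̄ + K·y = [35/309, -29/103]
P' = (I − K·H)·P̄ = [704/309 70/103; 70/103 32/103]

x' = [35/309, -29/103]
P' = [704/309 70/103; 70/103 32/103]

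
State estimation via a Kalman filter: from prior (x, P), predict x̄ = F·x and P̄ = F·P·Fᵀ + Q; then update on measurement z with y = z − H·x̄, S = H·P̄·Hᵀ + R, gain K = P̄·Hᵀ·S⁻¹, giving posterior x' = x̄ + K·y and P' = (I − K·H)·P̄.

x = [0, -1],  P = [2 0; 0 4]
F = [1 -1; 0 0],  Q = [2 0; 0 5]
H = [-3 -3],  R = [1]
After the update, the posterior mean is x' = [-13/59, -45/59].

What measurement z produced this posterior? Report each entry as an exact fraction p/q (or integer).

z = [3]

x̄ = F·x = [1, 0]
P̄ = F·P·Fᵀ + Q = [8 0; 0 5]
S = H·P̄·Hᵀ + R = [118]
K = P̄·Hᵀ·S⁻¹ = [-12/59; -15/118]
x' − x̄ = [-72/59, -45/59] = K·y
y = (KᵀK)⁻¹·Kᵀ·(x' − x̄) = [6]
z = y + H·x̄ = [6] + [-3] = [3]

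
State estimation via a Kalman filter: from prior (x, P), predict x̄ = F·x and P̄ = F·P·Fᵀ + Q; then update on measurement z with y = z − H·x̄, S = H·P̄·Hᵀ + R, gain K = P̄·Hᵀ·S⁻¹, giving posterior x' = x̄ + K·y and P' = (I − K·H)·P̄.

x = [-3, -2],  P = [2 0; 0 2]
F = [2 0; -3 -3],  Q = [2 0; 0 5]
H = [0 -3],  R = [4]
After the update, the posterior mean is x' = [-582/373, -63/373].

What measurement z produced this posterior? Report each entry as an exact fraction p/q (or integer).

x̄ = F·x = [-6, 15]
P̄ = F·P·Fᵀ + Q = [10 -12; -12 41]
S = H·P̄·Hᵀ + R = [373]
K = P̄·Hᵀ·S⁻¹ = [36/373; -123/373]
x' − x̄ = [1656/373, -5658/373] = K·y
y = (KᵀK)⁻¹·Kᵀ·(x' − x̄) = [46]
z = y + H·x̄ = [46] + [-45] = [1]

z = [1]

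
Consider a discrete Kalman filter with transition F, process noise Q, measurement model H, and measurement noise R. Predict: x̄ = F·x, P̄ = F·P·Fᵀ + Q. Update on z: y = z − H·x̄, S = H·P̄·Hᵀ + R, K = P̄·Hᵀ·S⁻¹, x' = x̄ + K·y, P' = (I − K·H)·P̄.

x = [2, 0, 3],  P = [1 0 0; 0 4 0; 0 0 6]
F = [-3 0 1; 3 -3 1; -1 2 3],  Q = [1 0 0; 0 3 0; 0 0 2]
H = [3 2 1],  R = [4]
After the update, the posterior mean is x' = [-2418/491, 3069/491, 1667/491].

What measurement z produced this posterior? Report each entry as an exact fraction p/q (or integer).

z = [1]

x̄ = F·x = [-3, 9, 7]
P̄ = F·P·Fᵀ + Q = [16 -3 21; -3 54 -9; 21 -9 73]
S = H·P̄·Hᵀ + R = [491]
K = P̄·Hᵀ·S⁻¹ = [63/491; 90/491; 118/491]
x' − x̄ = [-945/491, -1350/491, -1770/491] = K·y
y = (KᵀK)⁻¹·Kᵀ·(x' − x̄) = [-15]
z = y + H·x̄ = [-15] + [16] = [1]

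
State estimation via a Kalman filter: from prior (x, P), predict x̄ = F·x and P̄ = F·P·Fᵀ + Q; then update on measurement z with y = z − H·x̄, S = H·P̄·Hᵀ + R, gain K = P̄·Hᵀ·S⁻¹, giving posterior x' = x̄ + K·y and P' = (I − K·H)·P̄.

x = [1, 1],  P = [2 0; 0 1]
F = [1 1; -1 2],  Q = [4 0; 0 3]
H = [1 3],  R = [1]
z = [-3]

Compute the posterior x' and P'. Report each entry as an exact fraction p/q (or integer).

x̄ = F·x = [2, 1]
P̄ = F·P·Fᵀ + Q = [7 0; 0 9]
y = z − H·x̄ = [-8]
S = H·P̄·Hᵀ + R = [89]
K = P̄·Hᵀ·S⁻¹ = [7/89; 27/89]
x' = x̄ + K·y = [122/89, -127/89]
P' = (I − K·H)·P̄ = [574/89 -189/89; -189/89 72/89]

x' = [122/89, -127/89]
P' = [574/89 -189/89; -189/89 72/89]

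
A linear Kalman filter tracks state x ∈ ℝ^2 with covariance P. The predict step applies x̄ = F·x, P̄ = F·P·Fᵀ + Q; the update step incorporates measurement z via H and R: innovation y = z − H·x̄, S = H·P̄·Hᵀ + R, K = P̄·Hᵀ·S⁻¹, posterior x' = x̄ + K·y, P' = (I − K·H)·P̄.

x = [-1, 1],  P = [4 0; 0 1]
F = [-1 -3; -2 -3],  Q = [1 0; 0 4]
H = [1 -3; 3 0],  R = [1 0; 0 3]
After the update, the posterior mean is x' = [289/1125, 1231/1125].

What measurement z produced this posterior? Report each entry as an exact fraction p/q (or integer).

z = [-3, 1]

x̄ = F·x = [-2, -1]
P̄ = F·P·Fᵀ + Q = [14 17; 17 29]
S = H·P̄·Hᵀ + R = [174 -111; -111 129]
K = P̄·Hᵀ·S⁻¹ = [-37/3375 1067/3375; -1123/3375 368/3375]
x' − x̄ = [2539/1125, 2356/1125] = K·y
y = (KᵀK)⁻¹·Kᵀ·(x' − x̄) = [-4, 7]
z = y + H·x̄ = [-4, 7] + [1, -6] = [-3, 1]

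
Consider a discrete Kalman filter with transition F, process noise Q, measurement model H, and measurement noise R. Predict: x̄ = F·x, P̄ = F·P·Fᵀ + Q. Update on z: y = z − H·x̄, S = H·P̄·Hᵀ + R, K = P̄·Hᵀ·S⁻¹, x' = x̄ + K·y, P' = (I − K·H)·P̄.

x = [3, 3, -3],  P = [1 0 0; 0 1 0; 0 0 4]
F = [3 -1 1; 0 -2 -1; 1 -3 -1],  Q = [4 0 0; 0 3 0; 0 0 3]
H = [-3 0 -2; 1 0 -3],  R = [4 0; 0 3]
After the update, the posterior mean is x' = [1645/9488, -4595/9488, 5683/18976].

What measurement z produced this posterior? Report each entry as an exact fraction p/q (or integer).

z = [-1, -1]

x̄ = F·x = [3, -3, -3]
P̄ = F·P·Fᵀ + Q = [18 -2 2; -2 11 10; 2 10 17]
S = H·P̄·Hᵀ + R = [258 62; 62 162]
K = P̄·Hᵀ·S⁻¹ = [-2535/9488 1673/9488; -71/9488 -1847/9488; -1721/18976 -5081/18976]
x' − x̄ = [-26819/9488, 23869/9488, 62611/18976] = K·y
y = (KᵀK)⁻¹·Kᵀ·(x' − x̄) = [2, -13]
z = y + H·x̄ = [2, -13] + [-3, 12] = [-1, -1]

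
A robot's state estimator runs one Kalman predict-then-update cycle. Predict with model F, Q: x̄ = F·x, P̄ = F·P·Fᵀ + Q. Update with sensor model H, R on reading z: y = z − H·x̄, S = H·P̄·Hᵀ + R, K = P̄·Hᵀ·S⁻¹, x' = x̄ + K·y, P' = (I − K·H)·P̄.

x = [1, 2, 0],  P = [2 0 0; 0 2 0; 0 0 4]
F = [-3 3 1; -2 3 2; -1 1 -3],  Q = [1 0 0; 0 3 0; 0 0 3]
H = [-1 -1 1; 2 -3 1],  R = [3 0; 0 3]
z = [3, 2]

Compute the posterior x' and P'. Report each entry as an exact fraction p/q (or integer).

x' = [-2103/21248, 6097/21248, 65167/21248]
P' = [73581/21248 79509/21248 113739/21248; 79509/21248 102909/21248 153315/21248; 113739/21248 153315/21248 260157/21248]

x̄ = F·x = [3, 4, 1]
P̄ = F·P·Fᵀ + Q = [41 38 0; 38 45 -14; 0 -14 43]
y = z − H·x̄ = [9, 7]
S = H·P̄·Hᵀ + R = [236 190; 190 243]
K = P̄·Hᵀ·S⁻¹ = [-13117/21248 3729/10624; -9701/21248 601/10624; -2299/21248 4615/10624]
x' = x̄ + K·y = [-2103/21248, 6097/21248, 65167/21248]
P' = (I − K·H)·P̄ = [73581/21248 79509/21248 113739/21248; 79509/21248 102909/21248 153315/21248; 113739/21248 153315/21248 260157/21248]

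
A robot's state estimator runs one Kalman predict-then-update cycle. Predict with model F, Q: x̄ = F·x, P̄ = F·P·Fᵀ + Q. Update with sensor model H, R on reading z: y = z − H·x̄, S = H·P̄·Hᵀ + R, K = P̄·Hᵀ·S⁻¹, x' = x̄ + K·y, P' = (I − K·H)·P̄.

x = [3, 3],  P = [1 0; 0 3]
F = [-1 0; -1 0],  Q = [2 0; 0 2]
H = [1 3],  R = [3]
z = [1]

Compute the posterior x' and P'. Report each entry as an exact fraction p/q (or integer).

x̄ = F·x = [-3, -3]
P̄ = F·P·Fᵀ + Q = [3 1; 1 3]
y = z − H·x̄ = [13]
S = H·P̄·Hᵀ + R = [39]
K = P̄·Hᵀ·S⁻¹ = [2/13; 10/39]
x' = x̄ + K·y = [-1, 1/3]
P' = (I − K·H)·P̄ = [27/13 -7/13; -7/13 17/39]

x' = [-1, 1/3]
P' = [27/13 -7/13; -7/13 17/39]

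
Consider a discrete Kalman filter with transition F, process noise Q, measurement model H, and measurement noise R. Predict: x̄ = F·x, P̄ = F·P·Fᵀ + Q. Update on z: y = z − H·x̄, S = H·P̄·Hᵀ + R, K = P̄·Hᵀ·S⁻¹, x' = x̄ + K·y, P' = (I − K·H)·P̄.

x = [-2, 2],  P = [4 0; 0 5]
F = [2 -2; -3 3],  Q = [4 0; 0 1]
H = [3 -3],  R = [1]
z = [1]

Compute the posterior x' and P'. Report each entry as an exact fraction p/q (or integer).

x̄ = F·x = [-8, 12]
P̄ = F·P·Fᵀ + Q = [40 -54; -54 82]
y = z − H·x̄ = [61]
S = H·P̄·Hᵀ + R = [2071]
K = P̄·Hᵀ·S⁻¹ = [282/2071; -408/2071]
x' = x̄ + K·y = [634/2071, -36/2071]
P' = (I − K·H)·P̄ = [3316/2071 3222/2071; 3222/2071 3358/2071]

x' = [634/2071, -36/2071]
P' = [3316/2071 3222/2071; 3222/2071 3358/2071]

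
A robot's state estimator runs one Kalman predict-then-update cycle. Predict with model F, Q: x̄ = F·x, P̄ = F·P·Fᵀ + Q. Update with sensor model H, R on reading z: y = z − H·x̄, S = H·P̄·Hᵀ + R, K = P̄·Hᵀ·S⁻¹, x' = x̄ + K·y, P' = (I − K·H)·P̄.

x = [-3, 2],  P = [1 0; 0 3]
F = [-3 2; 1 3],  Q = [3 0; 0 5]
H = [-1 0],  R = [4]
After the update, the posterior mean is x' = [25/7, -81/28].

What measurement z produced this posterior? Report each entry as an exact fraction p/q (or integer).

z = [-2]

x̄ = F·x = [13, 3]
P̄ = F·P·Fᵀ + Q = [24 15; 15 33]
S = H·P̄·Hᵀ + R = [28]
K = P̄·Hᵀ·S⁻¹ = [-6/7; -15/28]
x' − x̄ = [-66/7, -165/28] = K·y
y = (KᵀK)⁻¹·Kᵀ·(x' − x̄) = [11]
z = y + H·x̄ = [11] + [-13] = [-2]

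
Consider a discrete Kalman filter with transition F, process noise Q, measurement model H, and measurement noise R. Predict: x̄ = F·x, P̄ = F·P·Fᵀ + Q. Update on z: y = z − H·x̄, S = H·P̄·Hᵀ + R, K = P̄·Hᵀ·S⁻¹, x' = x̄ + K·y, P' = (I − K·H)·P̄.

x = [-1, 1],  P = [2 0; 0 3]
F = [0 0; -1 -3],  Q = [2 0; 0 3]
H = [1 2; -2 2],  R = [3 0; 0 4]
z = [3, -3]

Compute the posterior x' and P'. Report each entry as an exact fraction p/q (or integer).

x' = [1163/811, 314/811]
P' = [454/811 64/811; 64/811 352/811]

x̄ = F·x = [0, -2]
P̄ = F·P·Fᵀ + Q = [2 0; 0 32]
y = z − H·x̄ = [7, 1]
S = H·P̄·Hᵀ + R = [133 124; 124 140]
K = P̄·Hᵀ·S⁻¹ = [194/811 -195/811; 256/811 144/811]
x' = x̄ + K·y = [1163/811, 314/811]
P' = (I − K·H)·P̄ = [454/811 64/811; 64/811 352/811]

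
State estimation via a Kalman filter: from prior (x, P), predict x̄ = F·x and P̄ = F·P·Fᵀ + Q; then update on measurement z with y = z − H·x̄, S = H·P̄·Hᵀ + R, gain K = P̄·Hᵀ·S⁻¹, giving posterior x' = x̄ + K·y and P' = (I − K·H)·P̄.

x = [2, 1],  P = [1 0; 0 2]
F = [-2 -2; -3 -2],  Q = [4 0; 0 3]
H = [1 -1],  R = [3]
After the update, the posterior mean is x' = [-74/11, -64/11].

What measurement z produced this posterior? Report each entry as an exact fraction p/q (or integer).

x̄ = F·x = [-6, -8]
P̄ = F·P·Fᵀ + Q = [16 14; 14 20]
S = H·P̄·Hᵀ + R = [11]
K = P̄·Hᵀ·S⁻¹ = [2/11; -6/11]
x' − x̄ = [-8/11, 24/11] = K·y
y = (KᵀK)⁻¹·Kᵀ·(x' − x̄) = [-4]
z = y + H·x̄ = [-4] + [2] = [-2]

z = [-2]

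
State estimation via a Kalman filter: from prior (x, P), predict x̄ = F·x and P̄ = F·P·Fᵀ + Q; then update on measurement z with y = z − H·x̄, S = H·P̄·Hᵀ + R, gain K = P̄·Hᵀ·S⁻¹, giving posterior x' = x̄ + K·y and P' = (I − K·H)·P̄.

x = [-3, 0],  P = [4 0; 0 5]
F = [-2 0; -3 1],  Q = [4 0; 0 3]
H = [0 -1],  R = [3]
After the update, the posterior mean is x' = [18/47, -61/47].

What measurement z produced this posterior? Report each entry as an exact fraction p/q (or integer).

z = [2]

x̄ = F·x = [6, 9]
P̄ = F·P·Fᵀ + Q = [20 24; 24 44]
S = H·P̄·Hᵀ + R = [47]
K = P̄·Hᵀ·S⁻¹ = [-24/47; -44/47]
x' − x̄ = [-264/47, -484/47] = K·y
y = (KᵀK)⁻¹·Kᵀ·(x' − x̄) = [11]
z = y + H·x̄ = [11] + [-9] = [2]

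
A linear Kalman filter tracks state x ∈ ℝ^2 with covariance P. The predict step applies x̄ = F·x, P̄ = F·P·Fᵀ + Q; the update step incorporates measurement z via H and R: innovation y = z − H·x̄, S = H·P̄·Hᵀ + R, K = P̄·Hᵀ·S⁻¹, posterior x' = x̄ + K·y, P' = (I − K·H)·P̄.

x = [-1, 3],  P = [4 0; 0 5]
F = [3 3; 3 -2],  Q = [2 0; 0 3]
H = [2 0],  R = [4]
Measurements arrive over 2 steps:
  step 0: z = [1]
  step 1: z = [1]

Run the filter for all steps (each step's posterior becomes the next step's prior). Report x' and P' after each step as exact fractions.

step 0: x' = [95/168, -263/28], P' = [83/84 1/14; 1/14 410/7]
step 1: x' = [6809/15129, 11389/3362], P' = [15101/15129 -1065/1681; -1065/1681 47813/1681]

step 0: x̄ = F·x = [6, -9]
step 0: P̄ = F·P·Fᵀ + Q = [83 6; 6 59]
step 0: y = z − H·x̄ = [-11]
step 0: S = H·P̄·Hᵀ + R = [336]
step 0: K = P̄·Hᵀ·S⁻¹ = [83/168; 1/28]
step 0: x' = x̄ + K·y = [95/168, -263/28]
step 0: P' = (I − K·H)·P̄ = [83/84 1/14; 1/14 410/7]
step 1: x̄ = F·x = [-1483/56, 1147/56]
step 1: P̄ = F·P·Fᵀ + Q = [15101/28 -9585/28; -9585/28 6869/28]
step 1: y = z − H·x̄ = [1511/28]
step 1: S = H·P̄·Hᵀ + R = [15129/7]
step 1: K = P̄·Hᵀ·S⁻¹ = [15101/30258; -1065/3362]
step 1: x' = x̄ + K·y = [6809/15129, 11389/3362]
step 1: P' = (I − K·H)·P̄ = [15101/15129 -1065/1681; -1065/1681 47813/1681]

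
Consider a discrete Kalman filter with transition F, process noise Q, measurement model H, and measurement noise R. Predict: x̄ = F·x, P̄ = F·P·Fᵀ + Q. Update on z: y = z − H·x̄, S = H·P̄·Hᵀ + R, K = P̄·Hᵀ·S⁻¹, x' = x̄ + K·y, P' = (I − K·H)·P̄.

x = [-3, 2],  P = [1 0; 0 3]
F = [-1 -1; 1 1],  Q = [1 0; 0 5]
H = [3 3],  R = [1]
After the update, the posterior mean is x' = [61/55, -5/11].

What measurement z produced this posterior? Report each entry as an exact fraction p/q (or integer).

x̄ = F·x = [1, -1]
P̄ = F·P·Fᵀ + Q = [5 -4; -4 9]
S = H·P̄·Hᵀ + R = [55]
K = P̄·Hᵀ·S⁻¹ = [3/55; 3/11]
x' − x̄ = [6/55, 6/11] = K·y
y = (KᵀK)⁻¹·Kᵀ·(x' − x̄) = [2]
z = y + H·x̄ = [2] + [0] = [2]

z = [2]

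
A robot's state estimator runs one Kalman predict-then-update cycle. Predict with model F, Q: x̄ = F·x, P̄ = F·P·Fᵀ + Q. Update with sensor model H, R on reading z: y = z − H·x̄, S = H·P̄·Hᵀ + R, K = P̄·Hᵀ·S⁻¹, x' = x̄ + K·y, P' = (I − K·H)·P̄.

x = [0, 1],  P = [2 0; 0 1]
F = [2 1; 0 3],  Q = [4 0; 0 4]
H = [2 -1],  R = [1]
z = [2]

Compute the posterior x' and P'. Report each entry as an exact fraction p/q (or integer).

x' = [41/18, 47/18]
P' = [173/54 323/54; 323/54 653/54]

x̄ = F·x = [1, 3]
P̄ = F·P·Fᵀ + Q = [13 3; 3 13]
y = z − H·x̄ = [3]
S = H·P̄·Hᵀ + R = [54]
K = P̄·Hᵀ·S⁻¹ = [23/54; -7/54]
x' = x̄ + K·y = [41/18, 47/18]
P' = (I − K·H)·P̄ = [173/54 323/54; 323/54 653/54]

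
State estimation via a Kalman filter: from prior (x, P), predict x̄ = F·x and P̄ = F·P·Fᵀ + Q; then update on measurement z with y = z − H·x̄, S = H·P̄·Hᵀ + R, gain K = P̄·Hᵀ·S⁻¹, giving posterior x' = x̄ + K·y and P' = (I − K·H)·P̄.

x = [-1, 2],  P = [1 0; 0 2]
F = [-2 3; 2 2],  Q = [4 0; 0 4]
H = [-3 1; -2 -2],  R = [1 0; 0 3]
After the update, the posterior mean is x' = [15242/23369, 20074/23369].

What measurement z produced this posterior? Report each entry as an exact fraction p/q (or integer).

x̄ = F·x = [8, 2]
P̄ = F·P·Fᵀ + Q = [26 8; 8 16]
S = H·P̄·Hᵀ + R = [203 156; 156 235]
K = P̄·Hᵀ·S⁻¹ = [-5842/23369 -2884/23369; 5608/23369 -8496/23369]
x' − x̄ = [-171710/23369, -26664/23369] = K·y
y = (KᵀK)⁻¹·Kᵀ·(x' − x̄) = [21, 17]
z = y + H·x̄ = [21, 17] + [-22, -20] = [-1, -3]

z = [-1, -3]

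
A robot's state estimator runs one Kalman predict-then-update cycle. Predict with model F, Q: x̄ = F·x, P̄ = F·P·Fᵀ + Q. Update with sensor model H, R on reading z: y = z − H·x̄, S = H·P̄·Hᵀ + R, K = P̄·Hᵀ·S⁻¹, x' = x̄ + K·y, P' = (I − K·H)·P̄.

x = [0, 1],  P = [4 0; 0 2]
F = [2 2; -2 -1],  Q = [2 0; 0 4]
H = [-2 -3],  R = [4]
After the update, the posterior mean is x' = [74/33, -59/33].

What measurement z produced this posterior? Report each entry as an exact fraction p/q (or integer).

x̄ = F·x = [2, -1]
P̄ = F·P·Fᵀ + Q = [26 -20; -20 22]
S = H·P̄·Hᵀ + R = [66]
K = P̄·Hᵀ·S⁻¹ = [4/33; -13/33]
x' − x̄ = [8/33, -26/33] = K·y
y = (KᵀK)⁻¹·Kᵀ·(x' − x̄) = [2]
z = y + H·x̄ = [2] + [-1] = [1]

z = [1]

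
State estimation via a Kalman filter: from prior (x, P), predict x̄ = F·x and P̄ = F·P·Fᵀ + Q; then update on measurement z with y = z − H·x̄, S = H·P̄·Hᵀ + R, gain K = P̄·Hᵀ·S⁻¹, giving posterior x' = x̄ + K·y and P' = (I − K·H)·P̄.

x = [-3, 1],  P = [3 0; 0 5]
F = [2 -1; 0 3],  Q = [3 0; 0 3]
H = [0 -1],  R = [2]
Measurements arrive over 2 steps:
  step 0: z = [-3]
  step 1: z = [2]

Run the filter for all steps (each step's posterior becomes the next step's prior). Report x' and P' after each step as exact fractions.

step 0: x' = [-7, 3], P' = [31/2 -3/5; -3/5 48/25]
step 1: x' = [-6895/557, -564/557], P' = [36421/557 -468/557; -468/557 1014/557]

step 0: x̄ = F·x = [-7, 3]
step 0: P̄ = F·P·Fᵀ + Q = [20 -15; -15 48]
step 0: y = z − H·x̄ = [0]
step 0: S = H·P̄·Hᵀ + R = [50]
step 0: K = P̄·Hᵀ·S⁻¹ = [3/10; -24/25]
step 0: x' = x̄ + K·y = [-7, 3]
step 0: P' = (I − K·H)·P̄ = [31/2 -3/5; -3/5 48/25]
step 1: x̄ = F·x = [-17, 9]
step 1: P̄ = F·P·Fᵀ + Q = [1733/25 -234/25; -234/25 507/25]
step 1: y = z − H·x̄ = [11]
step 1: S = H·P̄·Hᵀ + R = [557/25]
step 1: K = P̄·Hᵀ·S⁻¹ = [234/557; -507/557]
step 1: x' = x̄ + K·y = [-6895/557, -564/557]
step 1: P' = (I − K·H)·P̄ = [36421/557 -468/557; -468/557 1014/557]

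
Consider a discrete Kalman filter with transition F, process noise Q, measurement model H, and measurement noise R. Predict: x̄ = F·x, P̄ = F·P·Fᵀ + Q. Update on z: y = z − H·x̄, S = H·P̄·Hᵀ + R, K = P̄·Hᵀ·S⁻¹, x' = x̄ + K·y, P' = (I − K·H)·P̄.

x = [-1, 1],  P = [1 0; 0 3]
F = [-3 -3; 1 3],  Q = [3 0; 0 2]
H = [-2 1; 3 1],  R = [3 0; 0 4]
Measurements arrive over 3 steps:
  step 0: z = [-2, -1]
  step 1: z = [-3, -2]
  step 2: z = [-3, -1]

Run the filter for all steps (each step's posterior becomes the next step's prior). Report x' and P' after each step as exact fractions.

step 0: x' = [765/2863, -382/409], P' = [786/2863 -30/409; -30/409 570/409]
step 1: x' = [2194533/8325443, -18818829/8325443], P' = [2258934/8325443 -669750/8325443; -669750/8325443 10847226/8325443]
step 2: x' = [11138122929/22656552439, -51621866262/22656552439], P' = [6144058398/22656552439 -1809741342/22656552439; -1809741342/22656552439 29444818578/22656552439]

step 0: x̄ = F·x = [0, 2]
step 0: P̄ = F·P·Fᵀ + Q = [39 -30; -30 30]
step 0: y = z − H·x̄ = [-4, -3]
step 0: S = H·P̄·Hᵀ + R = [309 -234; -234 205]
step 0: K = P̄·Hᵀ·S⁻¹ = [-594/2863 537/2863; 210/409 120/409]
step 0: x' = x̄ + K·y = [765/2863, -382/409]
step 0: P' = (I − K·H)·P̄ = [786/2863 -30/409; -30/409 570/409]
step 1: x̄ = F·x = [5727/2863, -7257/2863]
step 1: P̄ = F·P·Fᵀ + Q = [47793/2863 -35748/2863; -35748/2863 41162/2863]
step 1: y = z − H·x̄ = [1446/409, -15650/2863]
step 1: S = H·P̄·Hᵀ + R = [54845/409 -40192/409; -40192/409 268263/2863]
step 1: K = P̄·Hᵀ·S⁻¹ = [-1729206/8325443 218109/1189349; 4062242/8325443 315642/1189349]
step 1: x' = x̄ + K·y = [2194533/8325443, -18818829/8325443]
step 1: P' = (I − K·H)·P̄ = [2258934/8325443 -669750/8325443; -669750/8325443 10847226/8325443]
step 2: x̄ = F·x = [49872888/8325443, -54261954/8325443]
step 2: P̄ = F·P·Fᵀ + Q = [130876269/8325443 -96364836/8325443; -96364836/8325443 112516354/8325443]
step 2: y = z − H·x̄ = [129031401/8325443, -103682153/8325443]
step 2: S = H·P̄·Hᵀ + R = [1046457103/8325443 -769106096/8325443; -769106096/8325443 745515531/8325443]
step 2: K = P̄·Hᵀ·S⁻¹ = [-4699286046/22656552439 4155608463/22656552439; 11021433754/22656552439 6003898638/22656552439]
step 2: x' = x̄ + K·y = [11138122929/22656552439, -51621866262/22656552439]
step 2: P' = (I − K·H)·P̄ = [6144058398/22656552439 -1809741342/22656552439; -1809741342/22656552439 29444818578/22656552439]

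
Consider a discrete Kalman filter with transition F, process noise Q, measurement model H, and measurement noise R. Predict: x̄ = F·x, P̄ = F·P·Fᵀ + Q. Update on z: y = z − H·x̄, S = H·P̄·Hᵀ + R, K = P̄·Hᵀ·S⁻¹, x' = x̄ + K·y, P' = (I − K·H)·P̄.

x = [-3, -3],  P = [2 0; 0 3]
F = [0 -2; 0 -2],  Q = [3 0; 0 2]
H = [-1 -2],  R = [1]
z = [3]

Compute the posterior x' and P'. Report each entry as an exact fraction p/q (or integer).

x' = [-33/40, -1]
P' = [93/40 -1; -1 2/3]

x̄ = F·x = [6, 6]
P̄ = F·P·Fᵀ + Q = [15 12; 12 14]
y = z − H·x̄ = [21]
S = H·P̄·Hᵀ + R = [120]
K = P̄·Hᵀ·S⁻¹ = [-13/40; -1/3]
x' = x̄ + K·y = [-33/40, -1]
P' = (I − K·H)·P̄ = [93/40 -1; -1 2/3]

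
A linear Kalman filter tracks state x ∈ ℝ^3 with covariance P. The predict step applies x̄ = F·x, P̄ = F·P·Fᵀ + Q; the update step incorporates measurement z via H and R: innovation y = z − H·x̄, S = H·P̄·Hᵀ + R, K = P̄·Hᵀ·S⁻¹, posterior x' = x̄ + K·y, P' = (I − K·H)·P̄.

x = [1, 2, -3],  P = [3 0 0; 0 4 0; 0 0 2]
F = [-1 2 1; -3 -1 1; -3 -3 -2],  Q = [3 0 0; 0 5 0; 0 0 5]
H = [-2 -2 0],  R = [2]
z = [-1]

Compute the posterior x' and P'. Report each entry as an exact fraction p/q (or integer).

x̄ = F·x = [0, -8, -3]
P̄ = F·P·Fᵀ + Q = [24 3 -19; 3 38 35; -19 35 76]
y = z − H·x̄ = [-17]
S = H·P̄·Hᵀ + R = [274]
K = P̄·Hᵀ·S⁻¹ = [-27/137; -41/137; -16/137]
x' = x̄ + K·y = [459/137, -399/137, -139/137]
P' = (I − K·H)·P̄ = [1830/137 -1803/137 -3467/137; -1803/137 1844/137 3483/137; -3467/137 3483/137 9900/137]

x' = [459/137, -399/137, -139/137]
P' = [1830/137 -1803/137 -3467/137; -1803/137 1844/137 3483/137; -3467/137 3483/137 9900/137]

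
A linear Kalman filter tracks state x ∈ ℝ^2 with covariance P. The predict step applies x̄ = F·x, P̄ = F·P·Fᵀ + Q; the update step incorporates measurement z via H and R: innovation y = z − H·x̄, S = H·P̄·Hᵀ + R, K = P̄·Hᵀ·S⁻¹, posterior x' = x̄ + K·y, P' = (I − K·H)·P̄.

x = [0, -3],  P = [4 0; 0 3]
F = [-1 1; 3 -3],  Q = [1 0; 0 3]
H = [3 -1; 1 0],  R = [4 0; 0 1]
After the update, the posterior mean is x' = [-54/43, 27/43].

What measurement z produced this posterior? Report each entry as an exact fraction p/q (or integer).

z = [-3, -3]

x̄ = F·x = [-3, 9]
P̄ = F·P·Fᵀ + Q = [8 -21; -21 66]
S = H·P̄·Hᵀ + R = [268 45; 45 9]
K = P̄·Hᵀ·S⁻¹ = [5/43 119/387; -24/43 59/129]
x' − x̄ = [75/43, -360/43] = K·y
y = (KᵀK)⁻¹·Kᵀ·(x' − x̄) = [15, 0]
z = y + H·x̄ = [15, 0] + [-18, -3] = [-3, -3]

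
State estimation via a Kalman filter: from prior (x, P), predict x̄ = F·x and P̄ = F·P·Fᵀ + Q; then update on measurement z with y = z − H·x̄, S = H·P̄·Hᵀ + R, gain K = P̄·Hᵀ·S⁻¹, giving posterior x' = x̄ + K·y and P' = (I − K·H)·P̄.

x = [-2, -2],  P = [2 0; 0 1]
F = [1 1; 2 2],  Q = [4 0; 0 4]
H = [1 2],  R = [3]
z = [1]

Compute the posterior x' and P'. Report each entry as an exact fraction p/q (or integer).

x' = [1/14, 1/7]
P' = [325/98 -67/49; -67/49 62/49]

x̄ = F·x = [-4, -8]
P̄ = F·P·Fᵀ + Q = [7 6; 6 16]
y = z − H·x̄ = [21]
S = H·P̄·Hᵀ + R = [98]
K = P̄·Hᵀ·S⁻¹ = [19/98; 19/49]
x' = x̄ + K·y = [1/14, 1/7]
P' = (I − K·H)·P̄ = [325/98 -67/49; -67/49 62/49]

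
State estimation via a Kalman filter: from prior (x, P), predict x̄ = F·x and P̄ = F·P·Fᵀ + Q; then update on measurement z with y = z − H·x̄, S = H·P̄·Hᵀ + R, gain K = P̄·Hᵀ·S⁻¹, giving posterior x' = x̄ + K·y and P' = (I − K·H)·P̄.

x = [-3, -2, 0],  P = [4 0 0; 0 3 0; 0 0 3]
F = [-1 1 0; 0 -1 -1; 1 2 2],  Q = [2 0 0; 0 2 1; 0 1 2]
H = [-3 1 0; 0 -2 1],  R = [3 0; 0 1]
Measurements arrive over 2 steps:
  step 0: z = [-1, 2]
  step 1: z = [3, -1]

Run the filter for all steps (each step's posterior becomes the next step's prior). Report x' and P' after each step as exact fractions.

step 0: x̄ = F·x = [1, 2, -7]
step 0: P̄ = F·P·Fᵀ + Q = [9 -3 2; -3 8 -11; 2 -11 30]
step 0: y = z − H·x̄ = [0, 13]
step 0: S = H·P̄·Hᵀ + R = [110 -51; -51 107]
step 0: K = P̄·Hᵀ·S⁻¹ = [-2802/9169 -650/9169; 442/9169 -2103/9169; 833/9169 4853/9169]
step 0: x' = x̄ + K·y = [719/9169, -9001/9169, -1094/9169]
step 0: P' = (I − K·H)·P̄ = [3661/9169 2577/9169 4504/9169; 2577/9169 9057/9169 16011/9169; 4504/9169 16011/9169 36875/9169]
step 1: x̄ = F·x = [-9720/9169, 10095/9169, -19471/9169]
step 1: P̄ = F·P·Fᵀ + Q = [25902/9169 -17987/9169 34890/9169; -17987/9169 96292/9169 -153820/9169; 34890/9169 -153820/9169 362139/9169]
step 1: y = z − H·x̄ = [-11748/9169, 30492/9169]
step 1: S = H·P̄·Hᵀ + R = [464839/9169 -558996/9169; -558996/9169 1371756/9169]
step 1: K = P̄·Hᵀ·S⁻¹ = [-833013/2955331 -560357/8865993; 431/11237 -2662/11237; 180123/2955331 18196589/35463972]
step 1: x' = x̄ + K·y = [-2686776/2955331, 2967/11237, -1463824/2955331]
step 1: P' = (I − K·H)·P̄ = [3295403/8865993 3028/11237 4217827/8865993; 3028/11237 10377/11237 18092/11237; 4217827/8865993 18092/11237 132393293/35463972]

step 0: x' = [719/9169, -9001/9169, -1094/9169], P' = [3661/9169 2577/9169 4504/9169; 2577/9169 9057/9169 16011/9169; 4504/9169 16011/9169 36875/9169]
step 1: x' = [-2686776/2955331, 2967/11237, -1463824/2955331], P' = [3295403/8865993 3028/11237 4217827/8865993; 3028/11237 10377/11237 18092/11237; 4217827/8865993 18092/11237 132393293/35463972]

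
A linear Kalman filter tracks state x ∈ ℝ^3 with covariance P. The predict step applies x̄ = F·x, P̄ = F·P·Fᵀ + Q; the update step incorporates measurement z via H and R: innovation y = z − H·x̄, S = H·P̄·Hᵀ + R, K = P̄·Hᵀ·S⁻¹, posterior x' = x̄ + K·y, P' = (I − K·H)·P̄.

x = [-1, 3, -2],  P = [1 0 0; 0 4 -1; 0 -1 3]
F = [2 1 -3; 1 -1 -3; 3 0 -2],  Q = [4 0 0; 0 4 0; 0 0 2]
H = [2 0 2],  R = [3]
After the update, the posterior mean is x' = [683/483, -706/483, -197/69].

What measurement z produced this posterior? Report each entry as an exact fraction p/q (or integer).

z = [-3]

x̄ = F·x = [7, 2, 1]
P̄ = F·P·Fᵀ + Q = [45 25 26; 25 30 19; 26 19 23]
S = H·P̄·Hᵀ + R = [483]
K = P̄·Hᵀ·S⁻¹ = [142/483; 88/483; 14/69]
x' − x̄ = [-2698/483, -1672/483, -266/69] = K·y
y = (KᵀK)⁻¹·Kᵀ·(x' − x̄) = [-19]
z = y + H·x̄ = [-19] + [16] = [-3]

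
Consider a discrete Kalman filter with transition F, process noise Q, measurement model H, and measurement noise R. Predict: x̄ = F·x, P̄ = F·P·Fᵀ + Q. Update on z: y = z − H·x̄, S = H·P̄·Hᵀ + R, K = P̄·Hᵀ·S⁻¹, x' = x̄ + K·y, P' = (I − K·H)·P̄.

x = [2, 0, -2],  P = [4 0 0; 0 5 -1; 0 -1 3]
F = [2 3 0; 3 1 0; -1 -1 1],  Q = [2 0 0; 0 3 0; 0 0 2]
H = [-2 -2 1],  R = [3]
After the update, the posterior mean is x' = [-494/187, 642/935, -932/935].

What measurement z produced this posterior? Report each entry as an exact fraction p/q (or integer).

z = [3]

x̄ = F·x = [4, 6, -4]
P̄ = F·P·Fᵀ + Q = [63 39 -26; 39 44 -18; -26 -18 16]
S = H·P̄·Hᵀ + R = [935]
K = P̄·Hᵀ·S⁻¹ = [-46/187; -184/935; 104/935]
x' − x̄ = [-1242/187, -4968/935, 2808/935] = K·y
y = (KᵀK)⁻¹·Kᵀ·(x' − x̄) = [27]
z = y + H·x̄ = [27] + [-24] = [3]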